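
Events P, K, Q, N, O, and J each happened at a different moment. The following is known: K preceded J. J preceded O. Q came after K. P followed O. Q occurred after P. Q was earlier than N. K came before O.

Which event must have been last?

N

Every other event has a chain of constraints placing it before N, so N is last.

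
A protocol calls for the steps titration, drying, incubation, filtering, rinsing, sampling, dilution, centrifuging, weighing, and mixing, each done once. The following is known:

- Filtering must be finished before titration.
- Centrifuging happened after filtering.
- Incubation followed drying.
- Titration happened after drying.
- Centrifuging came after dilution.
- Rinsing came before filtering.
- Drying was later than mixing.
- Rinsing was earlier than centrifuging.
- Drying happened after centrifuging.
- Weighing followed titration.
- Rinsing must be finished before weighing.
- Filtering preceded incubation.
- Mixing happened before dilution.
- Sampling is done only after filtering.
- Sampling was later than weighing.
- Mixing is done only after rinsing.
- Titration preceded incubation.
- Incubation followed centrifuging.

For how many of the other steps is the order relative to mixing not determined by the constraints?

1

Forced before mixing: rinsing; forced after mixing: centrifuging, dilution, drying, incubation, sampling, titration, and weighing.
That leaves filtering with no forced order relative to mixing — 1.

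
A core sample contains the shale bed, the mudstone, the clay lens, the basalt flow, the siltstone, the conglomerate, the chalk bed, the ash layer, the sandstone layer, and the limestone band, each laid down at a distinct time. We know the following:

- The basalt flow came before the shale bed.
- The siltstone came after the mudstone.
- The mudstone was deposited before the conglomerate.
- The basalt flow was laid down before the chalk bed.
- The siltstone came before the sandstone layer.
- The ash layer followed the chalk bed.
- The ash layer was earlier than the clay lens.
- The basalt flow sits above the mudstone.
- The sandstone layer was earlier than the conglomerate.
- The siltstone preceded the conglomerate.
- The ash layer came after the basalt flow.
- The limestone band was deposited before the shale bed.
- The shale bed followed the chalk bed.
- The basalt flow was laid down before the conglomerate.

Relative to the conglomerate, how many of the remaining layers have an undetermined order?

5

Forced before the conglomerate: the basalt flow, the mudstone, the sandstone layer, and the siltstone.
That leaves the ash layer, the chalk bed, the clay lens, the limestone band, and the shale bed with no forced order relative to the conglomerate — 5.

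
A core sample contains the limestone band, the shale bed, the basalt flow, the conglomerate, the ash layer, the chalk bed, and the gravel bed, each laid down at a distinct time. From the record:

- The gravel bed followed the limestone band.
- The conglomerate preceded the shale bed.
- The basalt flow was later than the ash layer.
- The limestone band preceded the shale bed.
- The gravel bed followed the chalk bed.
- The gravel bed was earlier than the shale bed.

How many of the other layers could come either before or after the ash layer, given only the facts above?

Forced after the ash layer: the basalt flow.
That leaves the chalk bed, the conglomerate, the gravel bed, the limestone band, and the shale bed with no forced order relative to the ash layer — 5.

5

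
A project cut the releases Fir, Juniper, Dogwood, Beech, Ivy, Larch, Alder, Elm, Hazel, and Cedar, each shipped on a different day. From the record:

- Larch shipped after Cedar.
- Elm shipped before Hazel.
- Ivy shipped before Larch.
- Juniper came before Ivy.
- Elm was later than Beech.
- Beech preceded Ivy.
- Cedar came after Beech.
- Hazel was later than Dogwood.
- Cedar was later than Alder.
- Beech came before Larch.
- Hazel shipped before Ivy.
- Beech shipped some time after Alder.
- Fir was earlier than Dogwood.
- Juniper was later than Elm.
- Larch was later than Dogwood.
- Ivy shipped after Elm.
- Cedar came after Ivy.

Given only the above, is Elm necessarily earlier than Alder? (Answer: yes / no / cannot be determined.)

no

Tracing the constraints gives Alder → Beech → Elm, so Alder must come before Elm.
That means Elm cannot be before Alder.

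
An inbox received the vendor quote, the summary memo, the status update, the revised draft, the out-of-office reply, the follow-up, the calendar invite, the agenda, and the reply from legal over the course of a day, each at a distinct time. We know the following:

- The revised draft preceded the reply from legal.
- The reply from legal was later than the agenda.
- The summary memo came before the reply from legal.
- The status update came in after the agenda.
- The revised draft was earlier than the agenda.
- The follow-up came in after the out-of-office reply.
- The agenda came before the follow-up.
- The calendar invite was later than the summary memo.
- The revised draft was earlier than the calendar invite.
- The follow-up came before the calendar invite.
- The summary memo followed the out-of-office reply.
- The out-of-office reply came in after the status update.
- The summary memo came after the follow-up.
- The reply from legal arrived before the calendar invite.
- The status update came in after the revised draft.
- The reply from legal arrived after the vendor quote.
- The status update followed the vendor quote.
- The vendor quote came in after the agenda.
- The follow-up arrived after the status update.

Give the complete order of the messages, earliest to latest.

The constraints fix every adjacent pair, so only one ordering works:
the revised draft → the agenda → the vendor quote → the status update → the out-of-office reply → the follow-up → the summary memo → the reply from legal → the calendar invite.

the revised draft, the agenda, the vendor quote, the status update, the out-of-office reply, the follow-up, the summary memo, the reply from legal, the calendar invite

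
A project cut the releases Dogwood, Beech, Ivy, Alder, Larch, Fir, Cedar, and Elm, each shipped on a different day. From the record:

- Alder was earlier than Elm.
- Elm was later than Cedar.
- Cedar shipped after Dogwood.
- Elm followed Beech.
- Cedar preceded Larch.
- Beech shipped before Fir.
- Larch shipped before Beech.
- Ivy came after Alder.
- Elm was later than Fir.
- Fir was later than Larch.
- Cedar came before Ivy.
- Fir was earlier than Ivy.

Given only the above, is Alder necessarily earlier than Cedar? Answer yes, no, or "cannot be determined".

cannot be determined

No chain of stated constraints runs from Alder to Cedar, and none runs from Cedar to Alder either.
So the relative order of Alder and Cedar is not fixed by the given facts.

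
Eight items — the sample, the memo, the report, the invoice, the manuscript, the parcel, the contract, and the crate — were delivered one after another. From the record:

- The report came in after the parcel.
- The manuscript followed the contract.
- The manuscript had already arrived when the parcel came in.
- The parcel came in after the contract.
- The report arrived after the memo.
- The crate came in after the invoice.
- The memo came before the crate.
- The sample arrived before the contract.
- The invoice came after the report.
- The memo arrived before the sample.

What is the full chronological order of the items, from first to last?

the memo, the sample, the contract, the manuscript, the parcel, the report, the invoice, the crate

The constraints fix every adjacent pair, so only one ordering works:
the memo → the sample → the contract → the manuscript → the parcel → the report → the invoice → the crate.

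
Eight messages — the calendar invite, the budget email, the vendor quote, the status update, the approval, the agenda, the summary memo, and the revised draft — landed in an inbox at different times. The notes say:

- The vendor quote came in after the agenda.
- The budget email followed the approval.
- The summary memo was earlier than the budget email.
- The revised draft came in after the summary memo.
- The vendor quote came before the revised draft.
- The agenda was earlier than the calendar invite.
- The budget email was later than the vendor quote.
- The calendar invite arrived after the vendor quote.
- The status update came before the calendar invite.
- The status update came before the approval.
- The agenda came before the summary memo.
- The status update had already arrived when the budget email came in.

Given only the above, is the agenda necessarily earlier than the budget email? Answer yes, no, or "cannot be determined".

Chain the constraints: the agenda → the vendor quote → the budget email. Each link is directly stated, so the agenda comes before the budget email.

yes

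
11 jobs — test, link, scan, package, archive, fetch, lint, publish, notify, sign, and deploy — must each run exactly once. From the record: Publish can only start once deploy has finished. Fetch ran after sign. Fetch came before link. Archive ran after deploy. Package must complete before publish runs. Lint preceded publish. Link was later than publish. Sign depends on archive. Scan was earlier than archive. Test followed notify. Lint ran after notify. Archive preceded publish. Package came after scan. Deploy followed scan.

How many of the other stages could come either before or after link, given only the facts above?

Forced before link: archive, deploy, fetch, lint, notify, package, publish, scan, and sign.
That leaves test with no forced order relative to link — 1.

1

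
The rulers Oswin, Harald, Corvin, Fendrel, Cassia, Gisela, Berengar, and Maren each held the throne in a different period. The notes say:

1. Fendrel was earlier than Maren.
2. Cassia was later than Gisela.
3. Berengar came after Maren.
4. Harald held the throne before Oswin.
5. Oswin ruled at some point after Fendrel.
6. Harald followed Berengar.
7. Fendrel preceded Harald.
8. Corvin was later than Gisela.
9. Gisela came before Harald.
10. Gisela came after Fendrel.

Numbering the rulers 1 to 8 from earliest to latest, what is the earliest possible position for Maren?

Fendrel must come before Maren — 1 forced predecessor.
Nothing else is forced ahead of Maren, so their earliest slot is position 1 + 1 = 2.

2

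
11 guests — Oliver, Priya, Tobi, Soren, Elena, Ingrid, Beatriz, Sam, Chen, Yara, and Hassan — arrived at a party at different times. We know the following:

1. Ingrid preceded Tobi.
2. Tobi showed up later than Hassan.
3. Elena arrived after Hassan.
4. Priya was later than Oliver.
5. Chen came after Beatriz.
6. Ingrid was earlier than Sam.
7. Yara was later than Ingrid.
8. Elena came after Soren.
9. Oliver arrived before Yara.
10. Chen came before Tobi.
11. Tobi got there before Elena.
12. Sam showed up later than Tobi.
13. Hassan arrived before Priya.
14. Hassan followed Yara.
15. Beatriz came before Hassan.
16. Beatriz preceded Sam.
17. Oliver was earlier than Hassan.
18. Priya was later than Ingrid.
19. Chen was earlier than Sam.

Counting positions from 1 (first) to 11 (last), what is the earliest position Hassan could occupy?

Beatriz, Ingrid, Oliver, and Yara must all come before Hassan — 4 forced predecessors.
Nothing else is forced ahead of Hassan, so their earliest slot is position 4 + 1 = 5.

5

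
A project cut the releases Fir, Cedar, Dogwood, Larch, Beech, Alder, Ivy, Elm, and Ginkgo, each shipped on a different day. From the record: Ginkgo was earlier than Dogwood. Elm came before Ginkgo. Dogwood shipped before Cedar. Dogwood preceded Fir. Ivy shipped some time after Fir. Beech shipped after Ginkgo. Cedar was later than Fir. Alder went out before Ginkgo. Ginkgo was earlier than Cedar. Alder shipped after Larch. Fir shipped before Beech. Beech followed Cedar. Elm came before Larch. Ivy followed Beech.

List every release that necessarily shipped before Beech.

Alder, Cedar, Dogwood, Elm, Fir, Ginkgo, Larch

Directly stated before Beech: Cedar, Fir, and Ginkgo.
Alder reaches Beech via Alder → Ginkgo → Beech.
Dogwood reaches Beech via Dogwood → Fir → Beech.
Elm reaches Beech via Elm → Ginkgo → Beech.
Likewise Larch reaches Beech by chaining the stated constraints.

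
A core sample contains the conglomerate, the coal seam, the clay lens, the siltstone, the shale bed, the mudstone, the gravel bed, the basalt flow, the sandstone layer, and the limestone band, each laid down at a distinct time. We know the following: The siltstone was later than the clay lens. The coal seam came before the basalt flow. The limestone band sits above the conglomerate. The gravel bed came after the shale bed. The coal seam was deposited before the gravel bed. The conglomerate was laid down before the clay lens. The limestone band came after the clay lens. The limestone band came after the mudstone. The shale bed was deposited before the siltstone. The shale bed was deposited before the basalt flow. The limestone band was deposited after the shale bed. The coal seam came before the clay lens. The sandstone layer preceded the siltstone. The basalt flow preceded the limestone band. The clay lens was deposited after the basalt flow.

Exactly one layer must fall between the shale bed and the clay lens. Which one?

the basalt flow

Tracing the constraints gives the shale bed → the basalt flow → the clay lens, so the basalt flow sits after the shale bed and before the clay lens.
No other layer is forced both after the shale bed and before the clay lens.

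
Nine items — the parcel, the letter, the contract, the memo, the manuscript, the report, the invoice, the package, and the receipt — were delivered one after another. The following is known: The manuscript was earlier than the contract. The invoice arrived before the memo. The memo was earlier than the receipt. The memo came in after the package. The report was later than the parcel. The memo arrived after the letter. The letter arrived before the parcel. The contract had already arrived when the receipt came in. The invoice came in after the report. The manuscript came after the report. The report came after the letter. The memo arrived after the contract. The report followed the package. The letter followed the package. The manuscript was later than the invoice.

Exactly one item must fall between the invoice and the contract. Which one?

the manuscript

Tracing the constraints gives the invoice → the manuscript → the contract, so the manuscript sits after the invoice and before the contract.
No other item is forced both after the invoice and before the contract.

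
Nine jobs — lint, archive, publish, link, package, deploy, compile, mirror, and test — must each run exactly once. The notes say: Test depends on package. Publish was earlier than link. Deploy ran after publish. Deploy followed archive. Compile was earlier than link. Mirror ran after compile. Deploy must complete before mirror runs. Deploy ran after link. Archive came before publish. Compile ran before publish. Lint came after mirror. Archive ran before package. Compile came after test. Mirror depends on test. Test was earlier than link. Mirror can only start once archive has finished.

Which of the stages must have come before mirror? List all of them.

Directly stated before mirror: archive, compile, deploy, and test.
Link reaches mirror via link → deploy → mirror.
Package reaches mirror via package → test → mirror.
Publish reaches mirror via publish → deploy → mirror.

archive, compile, deploy, link, package, publish, test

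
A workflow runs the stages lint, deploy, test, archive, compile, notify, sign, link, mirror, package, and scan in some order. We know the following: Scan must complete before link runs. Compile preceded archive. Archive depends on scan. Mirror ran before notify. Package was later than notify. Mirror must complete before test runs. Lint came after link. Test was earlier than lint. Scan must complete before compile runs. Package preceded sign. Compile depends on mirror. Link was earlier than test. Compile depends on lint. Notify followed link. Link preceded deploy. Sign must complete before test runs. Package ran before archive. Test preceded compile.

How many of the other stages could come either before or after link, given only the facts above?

1

Forced before link: scan; forced after link: archive, compile, deploy, lint, notify, package, sign, and test.
That leaves mirror with no forced order relative to link — 1.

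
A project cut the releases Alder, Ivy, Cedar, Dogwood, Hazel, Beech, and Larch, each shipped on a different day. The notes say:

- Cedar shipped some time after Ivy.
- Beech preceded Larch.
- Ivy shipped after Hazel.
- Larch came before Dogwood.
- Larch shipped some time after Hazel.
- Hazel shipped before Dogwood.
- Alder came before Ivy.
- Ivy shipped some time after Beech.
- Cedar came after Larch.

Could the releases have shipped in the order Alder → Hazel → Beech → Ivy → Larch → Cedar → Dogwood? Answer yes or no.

yes

Check each stated constraint against the proposed order — e.g. Alder is ahead of Ivy; Hazel is ahead of Dogwood. Every pair is in the required order; nothing is violated.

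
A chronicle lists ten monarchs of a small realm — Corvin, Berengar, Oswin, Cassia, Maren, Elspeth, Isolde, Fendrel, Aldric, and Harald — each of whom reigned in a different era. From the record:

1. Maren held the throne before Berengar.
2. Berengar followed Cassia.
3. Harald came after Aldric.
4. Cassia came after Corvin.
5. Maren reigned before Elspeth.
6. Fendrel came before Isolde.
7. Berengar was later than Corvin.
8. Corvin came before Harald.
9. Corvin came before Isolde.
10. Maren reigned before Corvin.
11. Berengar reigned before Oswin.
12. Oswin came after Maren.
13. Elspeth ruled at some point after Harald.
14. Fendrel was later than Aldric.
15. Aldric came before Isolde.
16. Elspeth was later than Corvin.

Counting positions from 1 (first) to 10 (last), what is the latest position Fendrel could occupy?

Fendrel must come before Isolde — 1 ruler forced after them.
Everything else can be placed before Fendrel in some valid order, so Fendrel can sit as late as position 10 − 1 = 9.

9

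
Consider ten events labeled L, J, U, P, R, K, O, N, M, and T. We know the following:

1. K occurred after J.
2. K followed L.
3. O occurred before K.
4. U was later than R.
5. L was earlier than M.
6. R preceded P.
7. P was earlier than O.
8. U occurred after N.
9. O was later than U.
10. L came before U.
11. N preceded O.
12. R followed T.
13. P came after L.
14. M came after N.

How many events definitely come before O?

Directly stated before O: N, P, and U.
L reaches O via L → U → O.
R reaches O via R → U → O.
T reaches O via T → R → U → O.
No chain forces M (or any of the others) ahead of O.
That's L, N, P, R, T, and U — 6 in all.

6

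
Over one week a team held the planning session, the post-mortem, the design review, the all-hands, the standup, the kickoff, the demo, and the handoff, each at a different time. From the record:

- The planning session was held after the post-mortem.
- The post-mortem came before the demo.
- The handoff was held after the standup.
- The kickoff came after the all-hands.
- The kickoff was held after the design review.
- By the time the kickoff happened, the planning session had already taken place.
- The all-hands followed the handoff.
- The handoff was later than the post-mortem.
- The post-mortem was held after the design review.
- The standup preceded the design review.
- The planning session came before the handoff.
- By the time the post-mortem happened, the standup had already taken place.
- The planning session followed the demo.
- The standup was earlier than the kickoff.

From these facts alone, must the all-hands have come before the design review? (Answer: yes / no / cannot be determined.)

no

Tracing the constraints gives the design review → the post-mortem → the handoff → the all-hands, so the design review must come before the all-hands.
That means the all-hands cannot be before the design review.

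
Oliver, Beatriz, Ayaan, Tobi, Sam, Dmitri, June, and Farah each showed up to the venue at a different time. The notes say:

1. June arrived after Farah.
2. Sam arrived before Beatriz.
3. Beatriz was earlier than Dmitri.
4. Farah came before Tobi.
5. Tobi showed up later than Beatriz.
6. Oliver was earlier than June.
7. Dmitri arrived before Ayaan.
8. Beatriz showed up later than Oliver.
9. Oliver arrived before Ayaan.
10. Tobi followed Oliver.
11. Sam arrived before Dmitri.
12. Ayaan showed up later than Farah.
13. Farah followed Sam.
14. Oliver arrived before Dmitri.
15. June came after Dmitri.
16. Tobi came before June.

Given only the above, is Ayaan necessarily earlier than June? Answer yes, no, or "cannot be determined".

cannot be determined

No chain of stated constraints runs from Ayaan to June, and none runs from June to Ayaan either.
So the relative order of Ayaan and June is not fixed by the given facts.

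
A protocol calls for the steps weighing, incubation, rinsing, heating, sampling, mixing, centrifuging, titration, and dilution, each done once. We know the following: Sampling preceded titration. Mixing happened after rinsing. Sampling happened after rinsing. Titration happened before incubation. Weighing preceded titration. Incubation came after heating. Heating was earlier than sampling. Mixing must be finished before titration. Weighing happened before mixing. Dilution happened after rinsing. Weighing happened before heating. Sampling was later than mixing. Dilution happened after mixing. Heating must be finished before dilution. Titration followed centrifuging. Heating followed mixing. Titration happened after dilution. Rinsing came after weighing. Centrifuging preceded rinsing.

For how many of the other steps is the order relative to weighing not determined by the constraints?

Forced after weighing: dilution, heating, incubation, mixing, rinsing, sampling, and titration.
That leaves centrifuging with no forced order relative to weighing — 1.

1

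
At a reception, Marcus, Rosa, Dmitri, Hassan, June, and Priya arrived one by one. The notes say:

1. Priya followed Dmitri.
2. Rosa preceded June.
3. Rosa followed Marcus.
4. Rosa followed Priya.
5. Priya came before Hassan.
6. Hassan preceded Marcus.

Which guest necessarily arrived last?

June

Every other guest has a chain of constraints placing them before June, so June is last.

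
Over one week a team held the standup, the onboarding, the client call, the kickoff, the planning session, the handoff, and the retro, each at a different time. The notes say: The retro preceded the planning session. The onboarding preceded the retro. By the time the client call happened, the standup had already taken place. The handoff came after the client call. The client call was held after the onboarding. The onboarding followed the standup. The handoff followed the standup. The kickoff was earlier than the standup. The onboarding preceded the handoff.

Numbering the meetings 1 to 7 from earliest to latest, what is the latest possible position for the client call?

6

The client call must come before the handoff — 1 meeting forced after it.
Everything else can be placed before the client call in some valid order, so the client call can sit as late as position 7 − 1 = 6.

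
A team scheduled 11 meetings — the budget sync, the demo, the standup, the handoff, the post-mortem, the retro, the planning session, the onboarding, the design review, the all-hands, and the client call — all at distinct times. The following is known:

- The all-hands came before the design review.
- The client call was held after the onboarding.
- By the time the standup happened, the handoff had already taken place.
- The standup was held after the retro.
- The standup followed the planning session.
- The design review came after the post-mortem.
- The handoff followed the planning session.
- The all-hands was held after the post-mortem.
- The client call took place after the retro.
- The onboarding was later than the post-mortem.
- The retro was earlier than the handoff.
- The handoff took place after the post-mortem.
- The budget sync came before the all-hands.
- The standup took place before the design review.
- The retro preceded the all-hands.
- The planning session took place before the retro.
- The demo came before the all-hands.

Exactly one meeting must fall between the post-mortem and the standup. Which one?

the handoff

Tracing the constraints gives the post-mortem → the handoff → the standup, so the handoff sits after the post-mortem and before the standup.
No other meeting is forced both after the post-mortem and before the standup.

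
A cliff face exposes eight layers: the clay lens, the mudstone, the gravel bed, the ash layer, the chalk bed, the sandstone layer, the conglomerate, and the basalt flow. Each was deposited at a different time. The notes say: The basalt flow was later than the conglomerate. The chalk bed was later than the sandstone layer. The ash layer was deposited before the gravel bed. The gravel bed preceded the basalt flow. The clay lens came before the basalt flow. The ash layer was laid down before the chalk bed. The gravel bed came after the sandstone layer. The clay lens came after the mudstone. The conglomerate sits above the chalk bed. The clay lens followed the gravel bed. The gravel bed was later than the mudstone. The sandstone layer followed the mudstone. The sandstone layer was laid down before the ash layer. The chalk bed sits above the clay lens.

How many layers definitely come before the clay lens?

Directly stated before the clay lens: the gravel bed and the mudstone.
The ash layer reaches the clay lens via the ash layer → the gravel bed → the clay lens.
The sandstone layer reaches the clay lens via the sandstone layer → the gravel bed → the clay lens.
No chain forces the chalk bed (or any of the others) ahead of the clay lens.
That's the ash layer, the gravel bed, the mudstone, and the sandstone layer — 4 in all.

4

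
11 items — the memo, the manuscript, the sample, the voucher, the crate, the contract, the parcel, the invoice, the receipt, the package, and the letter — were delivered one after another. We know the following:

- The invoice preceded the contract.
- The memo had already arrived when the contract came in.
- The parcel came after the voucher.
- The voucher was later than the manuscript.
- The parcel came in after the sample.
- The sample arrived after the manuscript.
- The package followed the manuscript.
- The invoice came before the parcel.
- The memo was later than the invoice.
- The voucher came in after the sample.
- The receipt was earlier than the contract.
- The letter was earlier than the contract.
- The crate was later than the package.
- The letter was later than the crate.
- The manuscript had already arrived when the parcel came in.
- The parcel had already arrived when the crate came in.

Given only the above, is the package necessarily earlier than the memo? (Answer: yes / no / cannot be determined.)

cannot be determined

No chain of stated constraints runs from the package to the memo, and none runs from the memo to the package either.
So the relative order of the package and the memo is not fixed by the given facts.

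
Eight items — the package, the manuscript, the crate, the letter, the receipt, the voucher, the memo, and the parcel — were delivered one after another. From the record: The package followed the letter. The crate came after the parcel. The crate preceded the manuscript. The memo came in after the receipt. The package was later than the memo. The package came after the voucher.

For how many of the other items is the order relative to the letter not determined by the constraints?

6

Forced after the letter: the package.
That leaves the crate, the manuscript, the memo, the parcel, the receipt, and the voucher with no forced order relative to the letter — 6.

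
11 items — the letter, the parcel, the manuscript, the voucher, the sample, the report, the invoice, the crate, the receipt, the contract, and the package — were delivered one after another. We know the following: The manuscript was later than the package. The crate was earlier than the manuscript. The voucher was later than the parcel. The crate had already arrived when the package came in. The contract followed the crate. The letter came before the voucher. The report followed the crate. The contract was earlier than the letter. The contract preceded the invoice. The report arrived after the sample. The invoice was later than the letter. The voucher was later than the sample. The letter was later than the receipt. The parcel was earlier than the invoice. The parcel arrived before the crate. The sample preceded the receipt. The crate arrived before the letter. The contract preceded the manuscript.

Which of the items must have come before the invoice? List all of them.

Directly stated before the invoice: the contract, the letter, and the parcel.
The crate reaches the invoice via the crate → the contract → the invoice.
The receipt reaches the invoice via the receipt → the letter → the invoice.
The sample reaches the invoice via the sample → the receipt → the letter → the invoice.

the contract, the crate, the letter, the parcel, the receipt, the sample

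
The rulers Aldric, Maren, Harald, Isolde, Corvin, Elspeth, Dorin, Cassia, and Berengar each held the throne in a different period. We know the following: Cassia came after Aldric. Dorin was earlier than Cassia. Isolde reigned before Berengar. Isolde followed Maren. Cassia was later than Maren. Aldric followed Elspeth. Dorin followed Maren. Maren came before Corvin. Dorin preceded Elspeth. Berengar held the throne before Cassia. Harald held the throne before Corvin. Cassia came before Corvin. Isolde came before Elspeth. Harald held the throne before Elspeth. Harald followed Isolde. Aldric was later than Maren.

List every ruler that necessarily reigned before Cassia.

Aldric, Berengar, Dorin, Elspeth, Harald, Isolde, Maren

Directly stated before Cassia: Aldric, Berengar, Dorin, and Maren.
Elspeth reaches Cassia via Elspeth → Aldric → Cassia.
Harald reaches Cassia via Harald → Elspeth → Aldric → Cassia.
Isolde reaches Cassia via Isolde → Berengar → Cassia.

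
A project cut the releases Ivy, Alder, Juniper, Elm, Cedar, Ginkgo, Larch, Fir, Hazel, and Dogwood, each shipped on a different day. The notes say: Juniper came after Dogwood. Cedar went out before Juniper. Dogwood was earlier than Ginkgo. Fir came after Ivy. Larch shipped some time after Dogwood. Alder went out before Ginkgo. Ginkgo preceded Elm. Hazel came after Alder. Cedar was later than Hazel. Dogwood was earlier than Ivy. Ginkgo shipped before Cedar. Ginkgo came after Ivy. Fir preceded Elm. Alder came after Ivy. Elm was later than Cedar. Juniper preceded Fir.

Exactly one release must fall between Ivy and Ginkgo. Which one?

Alder

Tracing the constraints gives Ivy → Alder → Ginkgo, so Alder sits after Ivy and before Ginkgo.
No other release is forced both after Ivy and before Ginkgo.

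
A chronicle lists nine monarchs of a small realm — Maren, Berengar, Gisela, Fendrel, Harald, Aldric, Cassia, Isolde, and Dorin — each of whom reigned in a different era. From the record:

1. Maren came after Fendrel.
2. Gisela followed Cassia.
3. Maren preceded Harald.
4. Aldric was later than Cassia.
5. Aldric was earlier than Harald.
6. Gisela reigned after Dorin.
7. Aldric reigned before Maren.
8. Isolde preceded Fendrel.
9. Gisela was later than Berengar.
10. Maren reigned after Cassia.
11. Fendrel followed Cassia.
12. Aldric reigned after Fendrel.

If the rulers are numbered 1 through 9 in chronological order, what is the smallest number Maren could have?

Aldric, Cassia, Fendrel, and Isolde must all come before Maren — 4 forced predecessors.
Nothing else is forced ahead of Maren, so their earliest slot is position 4 + 1 = 5.

5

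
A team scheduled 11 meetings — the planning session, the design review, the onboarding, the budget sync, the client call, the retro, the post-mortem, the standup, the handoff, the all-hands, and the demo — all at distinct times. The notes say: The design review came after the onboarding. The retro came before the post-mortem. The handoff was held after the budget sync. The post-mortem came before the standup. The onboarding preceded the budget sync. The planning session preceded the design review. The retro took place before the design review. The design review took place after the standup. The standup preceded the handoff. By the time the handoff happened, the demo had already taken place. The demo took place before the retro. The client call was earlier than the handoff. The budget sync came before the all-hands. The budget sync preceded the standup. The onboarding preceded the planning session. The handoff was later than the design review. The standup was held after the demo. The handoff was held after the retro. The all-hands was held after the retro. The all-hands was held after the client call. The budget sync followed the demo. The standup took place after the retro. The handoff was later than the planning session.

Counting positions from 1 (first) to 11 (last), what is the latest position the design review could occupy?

The design review must come before the handoff — 1 meeting forced after it.
Everything else can be placed before the design review in some valid order, so the design review can sit as late as position 11 − 1 = 10.

10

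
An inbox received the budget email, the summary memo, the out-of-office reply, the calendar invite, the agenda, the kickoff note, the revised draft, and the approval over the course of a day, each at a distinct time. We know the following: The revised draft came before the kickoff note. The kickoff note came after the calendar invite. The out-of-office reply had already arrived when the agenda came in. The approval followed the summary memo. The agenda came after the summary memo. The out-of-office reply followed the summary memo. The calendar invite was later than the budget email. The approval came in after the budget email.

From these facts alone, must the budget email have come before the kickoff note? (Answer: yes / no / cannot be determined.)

Chain the constraints: the budget email → the calendar invite → the kickoff note. Each link is directly stated, so the budget email comes before the kickoff note.

yes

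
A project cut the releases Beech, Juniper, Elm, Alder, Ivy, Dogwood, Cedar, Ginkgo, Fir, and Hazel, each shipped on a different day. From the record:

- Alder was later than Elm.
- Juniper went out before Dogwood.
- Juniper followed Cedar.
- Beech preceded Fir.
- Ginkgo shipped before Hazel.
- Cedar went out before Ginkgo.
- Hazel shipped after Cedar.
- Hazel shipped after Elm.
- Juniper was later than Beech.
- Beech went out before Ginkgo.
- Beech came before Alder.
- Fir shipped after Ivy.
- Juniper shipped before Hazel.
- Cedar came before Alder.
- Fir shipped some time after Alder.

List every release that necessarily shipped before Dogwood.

Directly stated before Dogwood: Juniper.
Beech reaches Dogwood via Beech → Juniper → Dogwood.
Cedar reaches Dogwood via Cedar → Juniper → Dogwood.
No chain forces Alder (or any of the others) ahead of Dogwood.

Beech, Cedar, Juniper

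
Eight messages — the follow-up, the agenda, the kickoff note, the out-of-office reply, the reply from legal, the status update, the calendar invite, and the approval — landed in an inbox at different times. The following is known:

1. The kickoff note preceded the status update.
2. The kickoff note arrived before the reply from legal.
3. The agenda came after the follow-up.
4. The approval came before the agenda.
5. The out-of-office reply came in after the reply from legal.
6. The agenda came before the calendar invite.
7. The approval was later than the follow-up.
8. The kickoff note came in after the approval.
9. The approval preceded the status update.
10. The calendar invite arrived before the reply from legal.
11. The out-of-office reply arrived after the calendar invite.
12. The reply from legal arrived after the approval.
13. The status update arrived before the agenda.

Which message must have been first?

The follow-up has a chain of constraints placing it before every other message, so the follow-up must be first.

the follow-up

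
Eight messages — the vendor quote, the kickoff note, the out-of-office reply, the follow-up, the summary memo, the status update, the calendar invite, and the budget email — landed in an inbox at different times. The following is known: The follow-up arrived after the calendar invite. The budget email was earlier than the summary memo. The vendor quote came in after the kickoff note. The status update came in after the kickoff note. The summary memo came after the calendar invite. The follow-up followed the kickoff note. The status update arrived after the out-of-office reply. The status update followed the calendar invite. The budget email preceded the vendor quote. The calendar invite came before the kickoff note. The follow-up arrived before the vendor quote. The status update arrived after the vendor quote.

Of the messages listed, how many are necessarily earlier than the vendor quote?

Directly stated before the vendor quote: the budget email, the follow-up, and the kickoff note.
The calendar invite reaches the vendor quote via the calendar invite → the kickoff note → the vendor quote.
No chain forces the summary memo (or any of the others) ahead of the vendor quote.
That's the budget email, the calendar invite, the follow-up, and the kickoff note — 4 in all.

4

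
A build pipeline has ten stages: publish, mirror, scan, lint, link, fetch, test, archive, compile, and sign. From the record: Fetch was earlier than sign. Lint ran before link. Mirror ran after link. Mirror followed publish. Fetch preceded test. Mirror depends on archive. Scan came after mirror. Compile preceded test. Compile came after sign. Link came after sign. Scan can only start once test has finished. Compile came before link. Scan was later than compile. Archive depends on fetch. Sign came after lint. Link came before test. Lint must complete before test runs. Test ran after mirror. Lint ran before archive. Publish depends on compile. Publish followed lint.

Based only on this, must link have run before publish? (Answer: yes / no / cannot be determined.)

No chain of stated constraints runs from link to publish, and none runs from publish to link either.
So the relative order of link and publish is not fixed by the given facts.

cannot be determined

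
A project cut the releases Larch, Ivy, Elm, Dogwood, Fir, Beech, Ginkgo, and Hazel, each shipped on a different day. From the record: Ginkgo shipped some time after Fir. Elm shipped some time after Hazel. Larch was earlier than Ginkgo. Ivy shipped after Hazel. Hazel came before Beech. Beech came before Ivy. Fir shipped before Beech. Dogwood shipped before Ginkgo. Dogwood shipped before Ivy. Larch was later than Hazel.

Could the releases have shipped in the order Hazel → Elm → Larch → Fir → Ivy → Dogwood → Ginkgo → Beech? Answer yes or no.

no

The constraints require Beech before Ivy, but in the proposed sequence Ivy appears ahead of Beech. That one violation is enough.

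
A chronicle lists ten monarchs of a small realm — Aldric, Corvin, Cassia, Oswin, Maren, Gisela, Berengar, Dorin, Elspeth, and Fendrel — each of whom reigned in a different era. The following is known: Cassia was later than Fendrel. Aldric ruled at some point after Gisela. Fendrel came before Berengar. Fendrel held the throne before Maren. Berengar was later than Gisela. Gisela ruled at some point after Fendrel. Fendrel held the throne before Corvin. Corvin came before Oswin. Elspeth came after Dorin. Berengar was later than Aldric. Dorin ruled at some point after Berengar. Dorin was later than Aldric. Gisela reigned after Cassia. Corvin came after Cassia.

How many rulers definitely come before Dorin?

Directly stated before Dorin: Aldric and Berengar.
Cassia reaches Dorin via Cassia → Gisela → Aldric → Dorin.
Fendrel reaches Dorin via Fendrel → Berengar → Dorin.
Gisela reaches Dorin via Gisela → Aldric → Dorin.
No chain forces Elspeth (or any of the others) ahead of Dorin.
That's Aldric, Berengar, Cassia, Fendrel, and Gisela — 5 in all.

5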